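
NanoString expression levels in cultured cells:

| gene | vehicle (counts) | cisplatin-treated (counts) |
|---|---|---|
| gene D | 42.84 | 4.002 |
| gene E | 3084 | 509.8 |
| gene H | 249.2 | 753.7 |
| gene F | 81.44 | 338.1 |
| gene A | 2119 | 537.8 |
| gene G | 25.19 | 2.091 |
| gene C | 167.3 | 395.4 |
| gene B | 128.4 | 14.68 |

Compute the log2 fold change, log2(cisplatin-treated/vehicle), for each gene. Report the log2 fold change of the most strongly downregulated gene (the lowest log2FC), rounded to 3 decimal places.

log2(4.002/42.84) = -3.420  (gene D)
log2(509.8/3084) = -2.597  (gene E)
log2(753.7/249.2) = 1.597  (gene H)
log2(338.1/81.44) = 2.054  (gene F)
log2(537.8/2119) = -1.978  (gene A)
log2(2.091/25.19) = -3.591  (gene G)
log2(395.4/167.3) = 1.241  (gene C)
log2(14.68/128.4) = -3.129  (gene B)
gene G is most strongly downregulated.

-3.591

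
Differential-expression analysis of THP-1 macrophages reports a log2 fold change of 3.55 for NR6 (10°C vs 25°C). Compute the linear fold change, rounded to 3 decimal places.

Fold change = 2^(3.55) = 11.7127

11.713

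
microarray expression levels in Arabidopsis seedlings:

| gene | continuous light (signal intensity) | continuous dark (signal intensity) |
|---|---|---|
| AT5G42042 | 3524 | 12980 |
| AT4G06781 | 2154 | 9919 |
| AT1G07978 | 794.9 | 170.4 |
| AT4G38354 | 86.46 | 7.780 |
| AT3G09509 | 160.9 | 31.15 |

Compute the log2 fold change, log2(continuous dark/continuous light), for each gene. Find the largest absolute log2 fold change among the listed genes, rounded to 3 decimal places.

3.474

log2(12980/3524) = 1.881  (AT5G42042)
log2(9919/2154) = 2.203  (AT4G06781)
log2(170.4/794.9) = -2.222  (AT1G07978)
log2(7.780/86.46) = -3.474  (AT4G38354)
log2(31.15/160.9) = -2.369  (AT3G09509)
The largest magnitude belongs to AT4G38354.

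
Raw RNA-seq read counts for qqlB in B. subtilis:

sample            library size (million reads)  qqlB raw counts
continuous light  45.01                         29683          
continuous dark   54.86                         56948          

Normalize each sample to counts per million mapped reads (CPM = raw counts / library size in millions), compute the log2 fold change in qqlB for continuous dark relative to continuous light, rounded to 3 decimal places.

CPM(continuous light) = 29683 / 45.01 = 659.4757
CPM(continuous dark) = 56948 / 54.86 = 1038.0605
Fold change = 1038.0605 / 659.4757 = 1.57407
log2(1.57407) = 0.6545

0.654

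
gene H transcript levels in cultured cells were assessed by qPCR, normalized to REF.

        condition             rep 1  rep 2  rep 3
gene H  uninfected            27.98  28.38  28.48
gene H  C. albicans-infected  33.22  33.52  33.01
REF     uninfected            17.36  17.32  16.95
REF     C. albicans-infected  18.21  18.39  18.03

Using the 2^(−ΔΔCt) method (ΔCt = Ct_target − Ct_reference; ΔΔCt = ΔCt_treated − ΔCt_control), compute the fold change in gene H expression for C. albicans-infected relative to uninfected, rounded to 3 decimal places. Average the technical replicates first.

0.064

Mean Ct: gene H uninfected 28.280; gene H C. albicans-infected 33.250; REF uninfected 17.210; REF C. albicans-infected 18.210
ΔCt(uninfected) = 28.280 − 17.210 = 11.070
ΔCt(C. albicans-infected) = 33.250 − 18.210 = 15.040
ΔΔCt = 15.040 − 11.070 = 3.970
Fold change = 2^(−3.970) = 0.0638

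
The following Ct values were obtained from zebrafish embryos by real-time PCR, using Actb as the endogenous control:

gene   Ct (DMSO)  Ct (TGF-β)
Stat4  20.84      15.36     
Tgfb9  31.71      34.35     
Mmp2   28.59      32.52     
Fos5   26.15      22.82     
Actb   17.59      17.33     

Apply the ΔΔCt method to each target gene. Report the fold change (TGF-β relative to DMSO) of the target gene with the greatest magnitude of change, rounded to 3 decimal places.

37.271

Stat4: ΔΔCt = (15.36−17.33) − (20.84−17.59) = -1.97 − 3.25 = -5.22; fold change = 2^5.22 = 37.271
Tgfb9: ΔΔCt = (34.35−17.33) − (31.71−17.59) = 17.02 − 14.12 = 2.90; fold change = 2^-2.90 = 0.134
Mmp2: ΔΔCt = (32.52−17.33) − (28.59−17.59) = 15.19 − 11.00 = 4.19; fold change = 2^-4.19 = 0.055
Fos5: ΔΔCt = (22.82−17.33) − (26.15−17.59) = 5.49 − 8.56 = -3.07; fold change = 2^3.07 = 8.398
Stat4 has the largest |ΔΔCt| = 5.22.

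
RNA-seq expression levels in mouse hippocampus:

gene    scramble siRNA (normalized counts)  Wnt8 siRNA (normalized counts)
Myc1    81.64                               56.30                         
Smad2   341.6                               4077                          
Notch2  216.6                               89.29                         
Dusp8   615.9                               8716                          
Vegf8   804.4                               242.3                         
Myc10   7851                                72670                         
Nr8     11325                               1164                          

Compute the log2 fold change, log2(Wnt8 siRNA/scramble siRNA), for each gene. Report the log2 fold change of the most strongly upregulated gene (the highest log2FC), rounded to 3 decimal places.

3.823

log2(56.30/81.64) = -0.536  (Myc1)
log2(4077/341.6) = 3.577  (Smad2)
log2(89.29/216.6) = -1.278  (Notch2)
log2(8716/615.9) = 3.823  (Dusp8)
log2(242.3/804.4) = -1.731  (Vegf8)
log2(72670/7851) = 3.210  (Myc10)
log2(1164/11325) = -3.282  (Nr8)
Dusp8 is most strongly upregulated.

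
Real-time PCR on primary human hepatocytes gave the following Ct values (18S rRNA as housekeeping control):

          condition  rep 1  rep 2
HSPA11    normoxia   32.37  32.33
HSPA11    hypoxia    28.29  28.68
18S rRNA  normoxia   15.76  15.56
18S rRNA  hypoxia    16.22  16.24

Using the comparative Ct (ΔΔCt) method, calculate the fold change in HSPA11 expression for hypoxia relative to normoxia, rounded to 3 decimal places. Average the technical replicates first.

21.631

Mean Ct: HSPA11 normoxia 32.350; HSPA11 hypoxia 28.485; 18S rRNA normoxia 15.660; 18S rRNA hypoxia 16.230
ΔCt(normoxia) = 32.350 − 15.660 = 16.690
ΔCt(hypoxia) = 28.485 − 16.230 = 12.255
ΔΔCt = 12.255 − 16.690 = -4.435
Fold change = 2^(−(-4.435)) = 2^4.435 = 21.6306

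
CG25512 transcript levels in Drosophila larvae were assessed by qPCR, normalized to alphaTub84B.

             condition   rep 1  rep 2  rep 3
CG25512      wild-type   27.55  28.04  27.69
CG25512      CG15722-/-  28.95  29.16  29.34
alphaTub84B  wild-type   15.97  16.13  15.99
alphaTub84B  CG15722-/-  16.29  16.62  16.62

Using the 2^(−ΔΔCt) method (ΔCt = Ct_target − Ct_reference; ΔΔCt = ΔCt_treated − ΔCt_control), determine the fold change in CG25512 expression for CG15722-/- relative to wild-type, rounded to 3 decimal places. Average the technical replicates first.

Mean Ct: CG25512 wild-type 27.760; CG25512 CG15722-/- 29.150; alphaTub84B wild-type 16.030; alphaTub84B CG15722-/- 16.510
ΔCt(wild-type) = 27.760 − 16.030 = 11.730
ΔCt(CG15722-/-) = 29.150 − 16.510 = 12.640
ΔΔCt = 12.640 − 11.730 = 0.910
Fold change = 2^(−0.910) = 0.5322

0.532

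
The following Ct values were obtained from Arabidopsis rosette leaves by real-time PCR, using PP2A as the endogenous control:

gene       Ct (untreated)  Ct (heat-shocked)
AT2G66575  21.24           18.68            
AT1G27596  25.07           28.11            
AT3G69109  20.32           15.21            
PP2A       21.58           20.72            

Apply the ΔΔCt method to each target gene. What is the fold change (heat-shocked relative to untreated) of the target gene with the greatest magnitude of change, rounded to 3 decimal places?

19.027

AT2G66575: ΔΔCt = (18.68−20.72) − (21.24−21.58) = -2.04 − (-0.34) = -1.70; fold change = 2^1.70 = 3.249
AT1G27596: ΔΔCt = (28.11−20.72) − (25.07−21.58) = 7.39 − 3.49 = 3.90; fold change = 2^-3.90 = 0.067
AT3G69109: ΔΔCt = (15.21−20.72) − (20.32−21.58) = -5.51 − (-1.26) = -4.25; fold change = 2^4.25 = 19.027
AT3G69109 has the largest |ΔΔCt| = 4.25.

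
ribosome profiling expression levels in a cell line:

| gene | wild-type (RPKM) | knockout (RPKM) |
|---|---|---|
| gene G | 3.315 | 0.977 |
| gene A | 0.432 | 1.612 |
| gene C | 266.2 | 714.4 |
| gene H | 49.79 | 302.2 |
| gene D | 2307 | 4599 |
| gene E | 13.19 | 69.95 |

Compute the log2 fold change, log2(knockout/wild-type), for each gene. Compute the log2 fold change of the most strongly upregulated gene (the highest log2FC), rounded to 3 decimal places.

2.602

log2(0.977/3.315) = -1.763  (gene G)
log2(1.612/0.432) = 1.900  (gene A)
log2(714.4/266.2) = 1.424  (gene C)
log2(302.2/49.79) = 2.602  (gene H)
log2(4599/2307) = 0.995  (gene D)
log2(69.95/13.19) = 2.407  (gene E)
gene H is most strongly upregulated.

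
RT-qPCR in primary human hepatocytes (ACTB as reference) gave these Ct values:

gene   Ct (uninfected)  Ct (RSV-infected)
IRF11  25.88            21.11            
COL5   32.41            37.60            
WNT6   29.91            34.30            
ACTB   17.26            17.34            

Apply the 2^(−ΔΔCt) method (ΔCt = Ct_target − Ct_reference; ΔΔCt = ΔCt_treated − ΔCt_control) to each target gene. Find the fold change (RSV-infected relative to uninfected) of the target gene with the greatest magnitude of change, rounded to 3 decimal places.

0.029

IRF11: ΔΔCt = (21.11−17.34) − (25.88−17.26) = 3.77 − 8.62 = -4.85; fold change = 2^4.85 = 28.840
COL5: ΔΔCt = (37.60−17.34) − (32.41−17.26) = 20.26 − 15.15 = 5.11; fold change = 2^-5.11 = 0.029
WNT6: ΔΔCt = (34.30−17.34) − (29.91−17.26) = 16.96 − 12.65 = 4.31; fold change = 2^-4.31 = 0.050
COL5 has the largest |ΔΔCt| = 5.11.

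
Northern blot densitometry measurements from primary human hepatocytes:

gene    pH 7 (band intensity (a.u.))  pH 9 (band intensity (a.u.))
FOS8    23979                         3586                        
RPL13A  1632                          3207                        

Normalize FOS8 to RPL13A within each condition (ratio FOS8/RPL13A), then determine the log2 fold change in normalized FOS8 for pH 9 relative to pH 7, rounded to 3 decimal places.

FOS8/RPL13A (pH 7) = 23979 / 1632 = 14.693
FOS8/RPL13A (pH 9) = 3586 / 3207 = 1.1182
Fold change = 1.1182 / 14.693 = 0.0761
log2(0.0761) = -3.7159

-3.716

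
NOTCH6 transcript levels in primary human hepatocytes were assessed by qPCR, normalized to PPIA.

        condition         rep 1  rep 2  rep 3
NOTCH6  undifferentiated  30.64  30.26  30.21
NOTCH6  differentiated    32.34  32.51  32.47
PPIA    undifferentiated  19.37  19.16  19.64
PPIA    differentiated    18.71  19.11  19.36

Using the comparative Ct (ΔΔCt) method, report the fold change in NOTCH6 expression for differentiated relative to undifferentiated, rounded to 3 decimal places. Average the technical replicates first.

0.189

Mean Ct: NOTCH6 undifferentiated 30.370; NOTCH6 differentiated 32.440; PPIA undifferentiated 19.390; PPIA differentiated 19.060
ΔCt(undifferentiated) = 30.370 − 19.390 = 10.980
ΔCt(differentiated) = 32.440 − 19.060 = 13.380
ΔΔCt = 13.380 − 10.980 = 2.400
Fold change = 2^(−2.400) = 0.1895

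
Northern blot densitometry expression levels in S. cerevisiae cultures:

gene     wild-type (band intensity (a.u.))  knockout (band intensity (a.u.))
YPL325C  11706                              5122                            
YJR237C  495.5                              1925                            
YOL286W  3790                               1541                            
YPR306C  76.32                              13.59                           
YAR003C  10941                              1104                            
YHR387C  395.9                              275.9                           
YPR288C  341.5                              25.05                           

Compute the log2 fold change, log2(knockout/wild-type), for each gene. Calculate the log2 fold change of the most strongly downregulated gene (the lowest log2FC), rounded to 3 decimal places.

-3.769

log2(5122/11706) = -1.192  (YPL325C)
log2(1925/495.5) = 1.958  (YJR237C)
log2(1541/3790) = -1.298  (YOL286W)
log2(13.59/76.32) = -2.490  (YPR306C)
log2(1104/10941) = -3.309  (YAR003C)
log2(275.9/395.9) = -0.521  (YHR387C)
log2(25.05/341.5) = -3.769  (YPR288C)
YPR288C is most strongly downregulated.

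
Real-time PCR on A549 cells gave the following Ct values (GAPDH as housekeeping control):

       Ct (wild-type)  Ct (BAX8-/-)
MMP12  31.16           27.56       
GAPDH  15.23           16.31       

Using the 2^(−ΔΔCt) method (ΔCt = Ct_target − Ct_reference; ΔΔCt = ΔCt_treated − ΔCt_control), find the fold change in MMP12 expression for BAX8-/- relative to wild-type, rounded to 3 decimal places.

ΔCt(wild-type) = 31.160 − 15.230 = 15.930
ΔCt(BAX8-/-) = 27.560 − 16.310 = 11.250
ΔΔCt = 11.250 − 15.930 = -4.680
Fold change = 2^(−(-4.680)) = 2^4.680 = 25.6342

25.634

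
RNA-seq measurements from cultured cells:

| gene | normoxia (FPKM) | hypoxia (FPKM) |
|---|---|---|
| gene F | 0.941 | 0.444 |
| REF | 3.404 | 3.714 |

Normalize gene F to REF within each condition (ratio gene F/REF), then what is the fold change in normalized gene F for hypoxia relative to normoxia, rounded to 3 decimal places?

gene F/REF (normoxia) = 0.941 / 3.404 = 0.27644
gene F/REF (hypoxia) = 0.444 / 3.714 = 0.11955
Fold change = 0.11955 / 0.27644 = 0.4325

0.432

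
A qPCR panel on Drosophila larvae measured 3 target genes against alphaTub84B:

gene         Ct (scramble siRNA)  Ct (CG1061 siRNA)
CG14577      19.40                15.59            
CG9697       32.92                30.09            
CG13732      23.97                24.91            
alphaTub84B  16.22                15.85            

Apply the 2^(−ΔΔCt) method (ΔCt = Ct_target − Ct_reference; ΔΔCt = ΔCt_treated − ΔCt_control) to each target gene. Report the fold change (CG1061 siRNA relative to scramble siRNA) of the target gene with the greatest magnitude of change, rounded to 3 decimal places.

10.853

CG14577: ΔΔCt = (15.59−15.85) − (19.40−16.22) = -0.26 − 3.18 = -3.44; fold change = 2^3.44 = 10.853
CG9697: ΔΔCt = (30.09−15.85) − (32.92−16.22) = 14.24 − 16.70 = -2.46; fold change = 2^2.46 = 5.502
CG13732: ΔΔCt = (24.91−15.85) − (23.97−16.22) = 9.06 − 7.75 = 1.31; fold change = 2^-1.31 = 0.403
CG14577 has the largest |ΔΔCt| = 3.44.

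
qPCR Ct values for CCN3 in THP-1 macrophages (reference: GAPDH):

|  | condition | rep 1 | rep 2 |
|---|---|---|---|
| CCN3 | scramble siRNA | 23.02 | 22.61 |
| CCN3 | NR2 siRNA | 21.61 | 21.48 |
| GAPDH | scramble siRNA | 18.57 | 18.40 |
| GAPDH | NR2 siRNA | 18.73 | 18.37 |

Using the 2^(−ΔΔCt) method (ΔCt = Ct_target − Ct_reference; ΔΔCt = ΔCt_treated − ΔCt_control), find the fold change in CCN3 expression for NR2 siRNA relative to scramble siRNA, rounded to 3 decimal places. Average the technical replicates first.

2.523

Mean Ct: CCN3 scramble siRNA 22.815; CCN3 NR2 siRNA 21.545; GAPDH scramble siRNA 18.485; GAPDH NR2 siRNA 18.550
ΔCt(scramble siRNA) = 22.815 − 18.485 = 4.330
ΔCt(NR2 siRNA) = 21.545 − 18.550 = 2.995
ΔΔCt = 2.995 − 4.330 = -1.335
Fold change = 2^(−(-1.335)) = 2^1.335 = 2.5228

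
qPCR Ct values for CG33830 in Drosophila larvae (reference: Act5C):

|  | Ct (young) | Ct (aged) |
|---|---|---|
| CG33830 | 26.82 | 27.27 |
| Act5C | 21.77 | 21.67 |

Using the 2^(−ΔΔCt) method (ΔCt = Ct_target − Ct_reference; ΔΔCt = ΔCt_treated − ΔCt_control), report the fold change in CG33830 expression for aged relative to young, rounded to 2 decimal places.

ΔCt(young) = 26.820 − 21.770 = 5.050
ΔCt(aged) = 27.270 − 21.670 = 5.600
ΔΔCt = 5.600 − 5.050 = 0.550
Fold change = 2^(−0.550) = 0.683

0.68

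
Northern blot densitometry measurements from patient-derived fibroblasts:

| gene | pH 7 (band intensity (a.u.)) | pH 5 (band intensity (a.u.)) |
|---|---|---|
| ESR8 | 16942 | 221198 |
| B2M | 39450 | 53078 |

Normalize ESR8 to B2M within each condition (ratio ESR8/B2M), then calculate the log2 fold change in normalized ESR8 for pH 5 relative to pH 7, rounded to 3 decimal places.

ESR8/B2M (pH 7) = 16942 / 39450 = 0.42946
ESR8/B2M (pH 5) = 221198 / 53078 = 4.1674
Fold change = 4.1674 / 0.42946 = 9.7040
log2(9.7040) = 3.2786

3.279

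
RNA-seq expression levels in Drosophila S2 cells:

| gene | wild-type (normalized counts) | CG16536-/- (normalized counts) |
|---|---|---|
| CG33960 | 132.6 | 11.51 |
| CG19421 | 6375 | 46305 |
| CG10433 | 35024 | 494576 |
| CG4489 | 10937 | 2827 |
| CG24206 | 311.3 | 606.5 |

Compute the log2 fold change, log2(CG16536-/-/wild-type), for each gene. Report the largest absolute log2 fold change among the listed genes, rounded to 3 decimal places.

3.820

log2(11.51/132.6) = -3.526  (CG33960)
log2(46305/6375) = 2.861  (CG19421)
log2(494576/35024) = 3.820  (CG10433)
log2(2827/10937) = -1.952  (CG4489)
log2(606.5/311.3) = 0.962  (CG24206)
The largest magnitude belongs to CG10433.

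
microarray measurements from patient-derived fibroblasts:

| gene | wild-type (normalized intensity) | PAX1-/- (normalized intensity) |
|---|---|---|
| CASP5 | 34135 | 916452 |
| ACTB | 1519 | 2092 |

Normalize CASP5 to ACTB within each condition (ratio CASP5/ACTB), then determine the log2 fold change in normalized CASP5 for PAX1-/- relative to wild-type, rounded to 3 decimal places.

4.285

CASP5/ACTB (wild-type) = 34135 / 1519 = 22.472
CASP5/ACTB (PAX1-/-) = 916452 / 2092 = 438.07
Fold change = 438.07 / 22.472 = 19.4942
log2(19.4942) = 4.2850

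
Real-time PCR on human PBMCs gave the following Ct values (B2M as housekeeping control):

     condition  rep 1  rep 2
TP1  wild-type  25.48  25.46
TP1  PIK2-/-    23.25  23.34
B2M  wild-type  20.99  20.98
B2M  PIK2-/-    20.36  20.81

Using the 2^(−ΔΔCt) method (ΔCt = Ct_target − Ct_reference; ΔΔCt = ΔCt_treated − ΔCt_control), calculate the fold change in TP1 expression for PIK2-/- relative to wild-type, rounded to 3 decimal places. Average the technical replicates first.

Mean Ct: TP1 wild-type 25.470; TP1 PIK2-/- 23.295; B2M wild-type 20.985; B2M PIK2-/- 20.585
ΔCt(wild-type) = 25.470 − 20.985 = 4.485
ΔCt(PIK2-/-) = 23.295 − 20.585 = 2.710
ΔΔCt = 2.710 − 4.485 = -1.775
Fold change = 2^(−(-1.775)) = 2^1.775 = 3.4224

3.422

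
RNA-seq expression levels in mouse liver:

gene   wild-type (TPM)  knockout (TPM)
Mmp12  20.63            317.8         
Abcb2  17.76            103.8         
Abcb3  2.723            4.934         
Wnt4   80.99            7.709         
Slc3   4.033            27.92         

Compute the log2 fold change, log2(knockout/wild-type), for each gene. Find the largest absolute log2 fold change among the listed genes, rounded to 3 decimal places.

3.945

log2(317.8/20.63) = 3.945  (Mmp12)
log2(103.8/17.76) = 2.547  (Abcb2)
log2(4.934/2.723) = 0.858  (Abcb3)
log2(7.709/80.99) = -3.393  (Wnt4)
log2(27.92/4.033) = 2.791  (Slc3)
The largest magnitude belongs to Mmp12.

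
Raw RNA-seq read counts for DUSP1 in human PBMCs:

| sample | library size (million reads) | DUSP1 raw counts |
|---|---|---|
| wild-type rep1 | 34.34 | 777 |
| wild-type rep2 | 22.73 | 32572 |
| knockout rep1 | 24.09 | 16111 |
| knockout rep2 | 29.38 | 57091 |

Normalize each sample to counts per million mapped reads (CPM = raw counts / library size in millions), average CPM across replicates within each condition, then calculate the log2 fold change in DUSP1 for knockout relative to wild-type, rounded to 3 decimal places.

CPM(wild-type rep1) = 777 / 34.34 = 22.6267
CPM(wild-type rep2) = 32572 / 22.73 = 1432.9960
CPM(knockout rep1) = 16111 / 24.09 = 668.7837
CPM(knockout rep2) = 57091 / 29.38 = 1943.1926
mean CPM(wild-type) = 727.8114; mean CPM(knockout) = 1305.9882
Fold change = 1305.9882 / 727.8114 = 1.79440
log2(1.79440) = 0.8435

0.844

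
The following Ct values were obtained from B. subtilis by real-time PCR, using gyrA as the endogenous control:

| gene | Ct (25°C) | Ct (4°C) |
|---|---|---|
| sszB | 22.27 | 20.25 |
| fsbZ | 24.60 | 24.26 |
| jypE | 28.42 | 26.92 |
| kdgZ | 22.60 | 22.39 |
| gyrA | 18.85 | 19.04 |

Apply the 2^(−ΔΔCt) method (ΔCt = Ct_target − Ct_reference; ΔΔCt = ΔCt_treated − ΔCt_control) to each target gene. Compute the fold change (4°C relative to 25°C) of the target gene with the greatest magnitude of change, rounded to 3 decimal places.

4.627

sszB: ΔΔCt = (20.25−19.04) − (22.27−18.85) = 1.21 − 3.42 = -2.21; fold change = 2^2.21 = 4.627
fsbZ: ΔΔCt = (24.26−19.04) − (24.60−18.85) = 5.22 − 5.75 = -0.53; fold change = 2^0.53 = 1.444
jypE: ΔΔCt = (26.92−19.04) − (28.42−18.85) = 7.88 − 9.57 = -1.69; fold change = 2^1.69 = 3.227
kdgZ: ΔΔCt = (22.39−19.04) − (22.60−18.85) = 3.35 − 3.75 = -0.40; fold change = 2^0.40 = 1.320
sszB has the largest |ΔΔCt| = 2.21.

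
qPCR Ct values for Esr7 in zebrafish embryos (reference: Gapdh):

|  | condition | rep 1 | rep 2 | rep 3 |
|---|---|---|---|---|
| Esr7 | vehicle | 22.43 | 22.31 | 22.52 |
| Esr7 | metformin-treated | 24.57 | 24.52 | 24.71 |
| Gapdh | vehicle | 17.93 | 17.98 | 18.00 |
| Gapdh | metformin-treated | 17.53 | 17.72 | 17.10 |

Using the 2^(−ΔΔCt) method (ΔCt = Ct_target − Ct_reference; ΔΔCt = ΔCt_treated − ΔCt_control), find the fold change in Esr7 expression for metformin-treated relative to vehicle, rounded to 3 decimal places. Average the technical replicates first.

0.154

Mean Ct: Esr7 vehicle 22.420; Esr7 metformin-treated 24.600; Gapdh vehicle 17.970; Gapdh metformin-treated 17.450
ΔCt(vehicle) = 22.420 − 17.970 = 4.450
ΔCt(metformin-treated) = 24.600 − 17.450 = 7.150
ΔΔCt = 7.150 − 4.450 = 2.700
Fold change = 2^(−2.700) = 0.1539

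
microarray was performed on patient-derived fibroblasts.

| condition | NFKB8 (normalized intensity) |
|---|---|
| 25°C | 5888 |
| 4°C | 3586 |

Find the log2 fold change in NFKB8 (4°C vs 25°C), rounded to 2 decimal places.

-0.72

Fold change = 3586 / 5888 = 0.6090
log2(0.6090) = -0.715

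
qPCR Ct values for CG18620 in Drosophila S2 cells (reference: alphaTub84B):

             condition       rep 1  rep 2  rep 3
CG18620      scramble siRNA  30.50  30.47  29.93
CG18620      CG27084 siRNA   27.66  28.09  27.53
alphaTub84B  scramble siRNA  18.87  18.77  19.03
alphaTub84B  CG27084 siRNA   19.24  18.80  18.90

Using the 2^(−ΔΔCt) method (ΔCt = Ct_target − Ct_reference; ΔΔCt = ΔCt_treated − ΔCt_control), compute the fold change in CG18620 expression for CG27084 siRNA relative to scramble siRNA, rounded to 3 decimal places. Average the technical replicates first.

6.190

Mean Ct: CG18620 scramble siRNA 30.300; CG18620 CG27084 siRNA 27.760; alphaTub84B scramble siRNA 18.890; alphaTub84B CG27084 siRNA 18.980
ΔCt(scramble siRNA) = 30.300 − 18.890 = 11.410
ΔCt(CG27084 siRNA) = 27.760 − 18.980 = 8.780
ΔΔCt = 8.780 − 11.410 = -2.630
Fold change = 2^(−(-2.630)) = 2^2.630 = 6.1903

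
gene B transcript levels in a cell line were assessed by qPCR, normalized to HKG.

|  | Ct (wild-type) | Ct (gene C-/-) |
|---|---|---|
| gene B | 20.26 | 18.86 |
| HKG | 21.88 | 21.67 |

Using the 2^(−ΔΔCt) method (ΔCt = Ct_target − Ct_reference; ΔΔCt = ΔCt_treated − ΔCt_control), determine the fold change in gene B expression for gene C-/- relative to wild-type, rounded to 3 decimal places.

ΔCt(wild-type) = 20.260 − 21.880 = -1.620
ΔCt(gene C-/-) = 18.860 − 21.670 = -2.810
ΔΔCt = -2.810 − (-1.620) = -1.190
Fold change = 2^(−(-1.190)) = 2^1.190 = 2.2815

2.282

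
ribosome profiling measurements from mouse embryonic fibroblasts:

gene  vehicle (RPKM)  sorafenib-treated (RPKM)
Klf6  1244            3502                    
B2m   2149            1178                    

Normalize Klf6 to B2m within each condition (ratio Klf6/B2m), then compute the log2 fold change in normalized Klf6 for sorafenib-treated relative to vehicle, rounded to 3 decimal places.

Klf6/B2m (vehicle) = 1244 / 2149 = 0.57887
Klf6/B2m (sorafenib-treated) = 3502 / 1178 = 2.9728
Fold change = 2.9728 / 0.57887 = 5.1355
log2(5.1355) = 2.3605

2.361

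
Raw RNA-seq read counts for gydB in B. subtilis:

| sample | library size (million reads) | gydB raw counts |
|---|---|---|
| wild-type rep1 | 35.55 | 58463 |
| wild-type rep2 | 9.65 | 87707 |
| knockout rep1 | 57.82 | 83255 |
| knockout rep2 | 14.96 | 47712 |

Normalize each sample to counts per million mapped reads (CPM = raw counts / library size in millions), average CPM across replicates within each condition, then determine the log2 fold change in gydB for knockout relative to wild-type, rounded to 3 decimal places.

CPM(wild-type rep1) = 58463 / 35.55 = 1644.5288
CPM(wild-type rep2) = 87707 / 9.65 = 9088.8083
CPM(knockout rep1) = 83255 / 57.82 = 1439.8997
CPM(knockout rep2) = 47712 / 14.96 = 3189.3048
mean CPM(wild-type) = 5366.6686; mean CPM(knockout) = 2314.6023
Fold change = 2314.6023 / 5366.6686 = 0.43129
log2(0.43129) = -1.2133

-1.213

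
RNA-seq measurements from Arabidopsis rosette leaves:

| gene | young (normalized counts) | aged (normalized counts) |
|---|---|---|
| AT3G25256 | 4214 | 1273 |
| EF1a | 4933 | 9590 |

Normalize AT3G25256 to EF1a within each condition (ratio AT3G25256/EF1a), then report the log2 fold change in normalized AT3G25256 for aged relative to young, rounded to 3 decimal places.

-2.686

AT3G25256/EF1a (young) = 4214 / 4933 = 0.85425
AT3G25256/EF1a (aged) = 1273 / 9590 = 0.13274
Fold change = 0.13274 / 0.85425 = 0.1554
log2(0.1554) = -2.6860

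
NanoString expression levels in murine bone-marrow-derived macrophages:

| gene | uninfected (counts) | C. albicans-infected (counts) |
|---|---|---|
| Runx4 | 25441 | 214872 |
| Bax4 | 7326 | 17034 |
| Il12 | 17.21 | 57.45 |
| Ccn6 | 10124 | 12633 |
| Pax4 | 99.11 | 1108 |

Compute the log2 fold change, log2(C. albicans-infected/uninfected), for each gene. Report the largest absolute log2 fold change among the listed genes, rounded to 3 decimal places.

3.483

log2(214872/25441) = 3.078  (Runx4)
log2(17034/7326) = 1.217  (Bax4)
log2(57.45/17.21) = 1.739  (Il12)
log2(12633/10124) = 0.319  (Ccn6)
log2(1108/99.11) = 3.483  (Pax4)
The largest magnitude belongs to Pax4.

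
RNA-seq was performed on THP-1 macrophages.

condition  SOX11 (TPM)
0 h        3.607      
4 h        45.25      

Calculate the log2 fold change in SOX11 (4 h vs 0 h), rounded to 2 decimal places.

3.65

Fold change = 45.25 / 3.607 = 12.5451
log2(12.5451) = 3.649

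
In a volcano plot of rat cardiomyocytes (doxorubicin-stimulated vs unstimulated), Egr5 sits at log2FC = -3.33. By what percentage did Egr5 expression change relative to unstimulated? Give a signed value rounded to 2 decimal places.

Fold change = 2^(-3.33) = 0.0994
Percent change = (FC − 1) × 100% = (0.0994 − 1) × 100 = -90.06%

-90.06%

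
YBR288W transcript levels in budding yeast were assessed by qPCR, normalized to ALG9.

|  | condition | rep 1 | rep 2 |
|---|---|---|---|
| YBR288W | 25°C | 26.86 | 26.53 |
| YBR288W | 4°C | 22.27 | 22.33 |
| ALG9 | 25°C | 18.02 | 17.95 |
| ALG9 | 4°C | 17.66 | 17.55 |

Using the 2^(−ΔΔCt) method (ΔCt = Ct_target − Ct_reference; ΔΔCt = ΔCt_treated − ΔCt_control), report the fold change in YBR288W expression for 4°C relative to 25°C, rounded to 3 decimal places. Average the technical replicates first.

16.167

Mean Ct: YBR288W 25°C 26.695; YBR288W 4°C 22.300; ALG9 25°C 17.985; ALG9 4°C 17.605
ΔCt(25°C) = 26.695 − 17.985 = 8.710
ΔCt(4°C) = 22.300 − 17.605 = 4.695
ΔΔCt = 4.695 − 8.710 = -4.015
Fold change = 2^(−(-4.015)) = 2^4.015 = 16.1672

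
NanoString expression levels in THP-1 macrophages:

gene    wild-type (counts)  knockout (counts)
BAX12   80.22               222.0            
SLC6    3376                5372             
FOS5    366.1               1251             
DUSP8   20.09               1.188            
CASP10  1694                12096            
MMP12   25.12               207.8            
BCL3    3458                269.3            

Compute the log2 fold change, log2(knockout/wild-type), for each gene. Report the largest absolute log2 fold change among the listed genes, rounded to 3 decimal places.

log2(222.0/80.22) = 1.469  (BAX12)
log2(5372/3376) = 0.670  (SLC6)
log2(1251/366.1) = 1.773  (FOS5)
log2(1.188/20.09) = -4.080  (DUSP8)
log2(12096/1694) = 2.836  (CASP10)
log2(207.8/25.12) = 3.048  (MMP12)
log2(269.3/3458) = -3.683  (BCL3)
The largest magnitude belongs to DUSP8.

4.080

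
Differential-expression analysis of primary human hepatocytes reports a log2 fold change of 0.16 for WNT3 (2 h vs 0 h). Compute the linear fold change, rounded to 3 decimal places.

Fold change = 2^(0.16) = 1.1173

1.117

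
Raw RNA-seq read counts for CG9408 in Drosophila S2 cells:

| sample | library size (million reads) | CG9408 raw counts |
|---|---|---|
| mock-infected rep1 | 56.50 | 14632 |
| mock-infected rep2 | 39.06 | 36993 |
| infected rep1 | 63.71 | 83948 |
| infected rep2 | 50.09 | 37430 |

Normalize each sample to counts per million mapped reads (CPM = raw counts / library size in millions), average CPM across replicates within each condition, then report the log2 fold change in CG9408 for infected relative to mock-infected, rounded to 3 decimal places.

CPM(mock-infected rep1) = 14632 / 56.50 = 258.9735
CPM(mock-infected rep2) = 36993 / 39.06 = 947.0814
CPM(infected rep1) = 83948 / 63.71 = 1317.6581
CPM(infected rep2) = 37430 / 50.09 = 747.2549
mean CPM(mock-infected) = 603.0274; mean CPM(infected) = 1032.4565
Fold change = 1032.4565 / 603.0274 = 1.71212
log2(1.71212) = 0.7758

0.776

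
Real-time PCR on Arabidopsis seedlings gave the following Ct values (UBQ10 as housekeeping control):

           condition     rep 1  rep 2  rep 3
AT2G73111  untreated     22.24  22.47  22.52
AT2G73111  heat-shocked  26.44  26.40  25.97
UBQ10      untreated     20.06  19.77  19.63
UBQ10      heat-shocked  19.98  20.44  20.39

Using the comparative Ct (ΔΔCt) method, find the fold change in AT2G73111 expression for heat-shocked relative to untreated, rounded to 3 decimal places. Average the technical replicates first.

0.094

Mean Ct: AT2G73111 untreated 22.410; AT2G73111 heat-shocked 26.270; UBQ10 untreated 19.820; UBQ10 heat-shocked 20.270
ΔCt(untreated) = 22.410 − 19.820 = 2.590
ΔCt(heat-shocked) = 26.270 − 20.270 = 6.000
ΔΔCt = 6.000 − 2.590 = 3.410
Fold change = 2^(−3.410) = 0.0941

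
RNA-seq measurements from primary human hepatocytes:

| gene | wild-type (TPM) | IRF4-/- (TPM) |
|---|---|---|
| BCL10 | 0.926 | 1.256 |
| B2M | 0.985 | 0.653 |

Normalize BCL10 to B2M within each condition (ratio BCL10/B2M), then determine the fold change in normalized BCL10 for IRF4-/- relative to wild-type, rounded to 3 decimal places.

BCL10/B2M (wild-type) = 0.926 / 0.985 = 0.9401
BCL10/B2M (IRF4-/-) = 1.256 / 0.653 = 1.9234
Fold change = 1.9234 / 0.9401 = 2.0460

2.046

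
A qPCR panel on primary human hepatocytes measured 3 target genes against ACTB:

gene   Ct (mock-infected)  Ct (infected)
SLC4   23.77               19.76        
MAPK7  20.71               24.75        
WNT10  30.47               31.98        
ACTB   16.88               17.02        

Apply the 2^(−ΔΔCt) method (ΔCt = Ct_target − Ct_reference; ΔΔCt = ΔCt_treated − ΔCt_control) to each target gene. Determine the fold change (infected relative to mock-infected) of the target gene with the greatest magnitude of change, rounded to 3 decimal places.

SLC4: ΔΔCt = (19.76−17.02) − (23.77−16.88) = 2.74 − 6.89 = -4.15; fold change = 2^4.15 = 17.753
MAPK7: ΔΔCt = (24.75−17.02) − (20.71−16.88) = 7.73 − 3.83 = 3.90; fold change = 2^-3.90 = 0.067
WNT10: ΔΔCt = (31.98−17.02) − (30.47−16.88) = 14.96 − 13.59 = 1.37; fold change = 2^-1.37 = 0.387
SLC4 has the largest |ΔΔCt| = 4.15.

17.753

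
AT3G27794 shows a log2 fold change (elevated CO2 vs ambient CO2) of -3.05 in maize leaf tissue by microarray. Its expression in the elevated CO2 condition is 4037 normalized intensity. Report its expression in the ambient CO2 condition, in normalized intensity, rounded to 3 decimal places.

33434.916

Fold change = 2^(-3.05) = 0.1207
ambient CO2 expression = 4037 / 0.1207 = 33434.916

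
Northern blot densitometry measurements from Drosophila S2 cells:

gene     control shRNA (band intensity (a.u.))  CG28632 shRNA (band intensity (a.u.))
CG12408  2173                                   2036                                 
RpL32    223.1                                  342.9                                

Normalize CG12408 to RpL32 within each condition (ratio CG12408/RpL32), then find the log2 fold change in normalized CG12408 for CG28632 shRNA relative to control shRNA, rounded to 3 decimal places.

CG12408/RpL32 (control shRNA) = 2173 / 223.1 = 9.74
CG12408/RpL32 (CG28632 shRNA) = 2036 / 342.9 = 5.9376
Fold change = 5.9376 / 9.74 = 0.6096
log2(0.6096) = -0.7140

-0.714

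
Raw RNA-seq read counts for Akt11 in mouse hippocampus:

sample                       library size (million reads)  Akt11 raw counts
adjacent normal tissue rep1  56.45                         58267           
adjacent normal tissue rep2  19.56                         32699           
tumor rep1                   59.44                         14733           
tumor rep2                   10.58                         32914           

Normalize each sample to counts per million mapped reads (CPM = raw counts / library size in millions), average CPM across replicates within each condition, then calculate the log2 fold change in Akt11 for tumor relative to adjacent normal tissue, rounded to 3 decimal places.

0.313

CPM(adjacent normal tissue rep1) = 58267 / 56.45 = 1032.1878
CPM(adjacent normal tissue rep2) = 32699 / 19.56 = 1671.7280
CPM(tumor rep1) = 14733 / 59.44 = 247.8634
CPM(tumor rep2) = 32914 / 10.58 = 3110.9641
mean CPM(adjacent normal tissue) = 1351.9579; mean CPM(tumor) = 1679.4137
Fold change = 1679.4137 / 1351.9579 = 1.24221
log2(1.24221) = 0.3129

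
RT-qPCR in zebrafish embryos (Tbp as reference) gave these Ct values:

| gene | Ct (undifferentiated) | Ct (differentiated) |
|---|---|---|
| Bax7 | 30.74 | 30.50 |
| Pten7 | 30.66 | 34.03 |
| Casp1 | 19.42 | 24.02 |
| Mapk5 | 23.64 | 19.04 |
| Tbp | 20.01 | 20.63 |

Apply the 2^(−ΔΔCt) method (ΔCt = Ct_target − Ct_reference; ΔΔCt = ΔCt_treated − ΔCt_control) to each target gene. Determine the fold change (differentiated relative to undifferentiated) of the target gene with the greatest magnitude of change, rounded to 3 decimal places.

Bax7: ΔΔCt = (30.50−20.63) − (30.74−20.01) = 9.87 − 10.73 = -0.86; fold change = 2^0.86 = 1.815
Pten7: ΔΔCt = (34.03−20.63) − (30.66−20.01) = 13.40 − 10.65 = 2.75; fold change = 2^-2.75 = 0.149
Casp1: ΔΔCt = (24.02−20.63) − (19.42−20.01) = 3.39 − (-0.59) = 3.98; fold change = 2^-3.98 = 0.063
Mapk5: ΔΔCt = (19.04−20.63) − (23.64−20.01) = -1.59 − 3.63 = -5.22; fold change = 2^5.22 = 37.271
Mapk5 has the largest |ΔΔCt| = 5.22.

37.271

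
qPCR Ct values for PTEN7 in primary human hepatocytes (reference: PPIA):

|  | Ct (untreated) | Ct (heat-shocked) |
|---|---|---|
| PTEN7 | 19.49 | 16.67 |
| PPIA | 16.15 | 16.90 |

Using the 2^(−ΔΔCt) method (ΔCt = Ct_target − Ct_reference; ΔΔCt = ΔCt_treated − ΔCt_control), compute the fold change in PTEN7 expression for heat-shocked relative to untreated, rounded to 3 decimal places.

ΔCt(untreated) = 19.490 − 16.150 = 3.340
ΔCt(heat-shocked) = 16.670 − 16.900 = -0.230
ΔΔCt = -0.230 − 3.340 = -3.570
Fold change = 2^(−(-3.570)) = 2^3.570 = 11.8762

11.876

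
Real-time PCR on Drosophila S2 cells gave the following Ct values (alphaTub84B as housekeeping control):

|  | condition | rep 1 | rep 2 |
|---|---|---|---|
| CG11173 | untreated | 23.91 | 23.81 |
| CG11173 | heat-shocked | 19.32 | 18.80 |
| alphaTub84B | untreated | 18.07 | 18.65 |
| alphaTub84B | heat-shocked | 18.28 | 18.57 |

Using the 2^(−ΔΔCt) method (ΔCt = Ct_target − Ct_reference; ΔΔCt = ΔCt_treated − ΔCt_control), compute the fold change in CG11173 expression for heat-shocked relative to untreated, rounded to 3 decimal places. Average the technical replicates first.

Mean Ct: CG11173 untreated 23.860; CG11173 heat-shocked 19.060; alphaTub84B untreated 18.360; alphaTub84B heat-shocked 18.425
ΔCt(untreated) = 23.860 − 18.360 = 5.500
ΔCt(heat-shocked) = 19.060 − 18.425 = 0.635
ΔΔCt = 0.635 − 5.500 = -4.865
Fold change = 2^(−(-4.865)) = 2^4.865 = 29.1414

29.141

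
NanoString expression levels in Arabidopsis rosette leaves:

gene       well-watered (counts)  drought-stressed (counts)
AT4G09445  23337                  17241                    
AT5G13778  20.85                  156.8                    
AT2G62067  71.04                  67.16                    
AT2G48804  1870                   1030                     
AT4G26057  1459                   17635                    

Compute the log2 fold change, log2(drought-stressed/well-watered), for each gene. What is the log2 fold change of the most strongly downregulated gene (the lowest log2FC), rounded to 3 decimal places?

log2(17241/23337) = -0.437  (AT4G09445)
log2(156.8/20.85) = 2.911  (AT5G13778)
log2(67.16/71.04) = -0.081  (AT2G62067)
log2(1030/1870) = -0.860  (AT2G48804)
log2(17635/1459) = 3.595  (AT4G26057)
AT2G48804 is most strongly downregulated.

-0.860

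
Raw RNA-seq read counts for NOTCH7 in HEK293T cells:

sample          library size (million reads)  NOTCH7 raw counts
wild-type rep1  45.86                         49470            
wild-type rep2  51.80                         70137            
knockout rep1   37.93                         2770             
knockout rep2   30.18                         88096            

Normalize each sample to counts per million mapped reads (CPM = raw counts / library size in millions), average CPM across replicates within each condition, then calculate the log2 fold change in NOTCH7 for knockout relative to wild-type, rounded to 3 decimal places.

0.299

CPM(wild-type rep1) = 49470 / 45.86 = 1078.7178
CPM(wild-type rep2) = 70137 / 51.80 = 1353.9961
CPM(knockout rep1) = 2770 / 37.93 = 73.0293
CPM(knockout rep2) = 88096 / 30.18 = 2919.0192
mean CPM(wild-type) = 1216.3570; mean CPM(knockout) = 1496.0242
Fold change = 1496.0242 / 1216.3570 = 1.22992
log2(1.22992) = 0.2986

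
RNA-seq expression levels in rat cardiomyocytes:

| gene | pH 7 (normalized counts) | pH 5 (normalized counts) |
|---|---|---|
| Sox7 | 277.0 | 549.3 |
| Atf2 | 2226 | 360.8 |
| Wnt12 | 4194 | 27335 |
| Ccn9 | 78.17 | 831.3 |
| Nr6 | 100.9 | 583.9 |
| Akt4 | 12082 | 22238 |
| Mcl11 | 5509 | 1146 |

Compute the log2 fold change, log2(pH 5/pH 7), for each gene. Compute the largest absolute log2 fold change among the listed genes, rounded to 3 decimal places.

3.411

log2(549.3/277.0) = 0.988  (Sox7)
log2(360.8/2226) = -2.625  (Atf2)
log2(27335/4194) = 2.704  (Wnt12)
log2(831.3/78.17) = 3.411  (Ccn9)
log2(583.9/100.9) = 2.533  (Nr6)
log2(22238/12082) = 0.880  (Akt4)
log2(1146/5509) = -2.265  (Mcl11)
The largest magnitude belongs to Ccn9.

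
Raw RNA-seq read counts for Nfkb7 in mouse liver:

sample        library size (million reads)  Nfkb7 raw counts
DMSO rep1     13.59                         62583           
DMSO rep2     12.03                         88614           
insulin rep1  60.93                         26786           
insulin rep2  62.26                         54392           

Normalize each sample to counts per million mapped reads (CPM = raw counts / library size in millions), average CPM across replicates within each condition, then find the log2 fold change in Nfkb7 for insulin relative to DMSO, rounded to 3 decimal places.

-3.188

CPM(DMSO rep1) = 62583 / 13.59 = 4605.0773
CPM(DMSO rep2) = 88614 / 12.03 = 7366.0848
CPM(insulin rep1) = 26786 / 60.93 = 439.6192
CPM(insulin rep2) = 54392 / 62.26 = 873.6267
mean CPM(DMSO) = 5985.5810; mean CPM(insulin) = 656.6230
Fold change = 656.6230 / 5985.5810 = 0.10970
log2(0.10970) = -3.1884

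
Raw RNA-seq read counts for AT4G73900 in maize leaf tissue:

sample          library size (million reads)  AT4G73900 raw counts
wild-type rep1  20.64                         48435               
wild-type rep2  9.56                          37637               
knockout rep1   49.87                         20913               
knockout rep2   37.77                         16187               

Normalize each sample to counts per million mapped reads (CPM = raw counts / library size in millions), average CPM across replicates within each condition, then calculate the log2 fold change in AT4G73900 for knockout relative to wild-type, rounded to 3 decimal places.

CPM(wild-type rep1) = 48435 / 20.64 = 2346.6570
CPM(wild-type rep2) = 37637 / 9.56 = 3936.9247
CPM(knockout rep1) = 20913 / 49.87 = 419.3503
CPM(knockout rep2) = 16187 / 37.77 = 428.5676
mean CPM(wild-type) = 3141.7908; mean CPM(knockout) = 423.9590
Fold change = 423.9590 / 3141.7908 = 0.13494
log2(0.13494) = -2.8896

-2.890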